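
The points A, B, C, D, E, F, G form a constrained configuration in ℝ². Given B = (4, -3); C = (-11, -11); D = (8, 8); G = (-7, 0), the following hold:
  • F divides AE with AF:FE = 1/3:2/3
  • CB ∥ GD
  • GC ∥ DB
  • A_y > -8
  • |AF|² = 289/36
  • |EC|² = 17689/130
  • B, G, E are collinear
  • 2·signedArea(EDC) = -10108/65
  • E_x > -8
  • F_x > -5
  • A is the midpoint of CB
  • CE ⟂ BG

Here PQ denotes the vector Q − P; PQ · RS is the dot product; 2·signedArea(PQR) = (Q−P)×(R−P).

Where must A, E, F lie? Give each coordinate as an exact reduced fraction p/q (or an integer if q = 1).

A = (-7/2, -7)
E = (-1031/130, 33/130)
F = (-647/130, -1787/390)

1. A_x = -7/2  [A is the midpoint of CB]
2. A_y = -7  [A is the midpoint of CB]
   → A = (-7/2, -7)
3. E_x = -1031/130  [B, G, E are collinear ∩ CE ⟂ BG]
4. E_y = 33/130  [B, G, E are collinear ∩ CE ⟂ BG]
   → E = (-1031/130, 33/130)
5. F_x = -647/130  [F divides AE with AF:FE = 1/3:2/3]
6. F_y = -1787/390  [F divides AE with AF:FE = 1/3:2/3]
   → F = (-647/130, -1787/390)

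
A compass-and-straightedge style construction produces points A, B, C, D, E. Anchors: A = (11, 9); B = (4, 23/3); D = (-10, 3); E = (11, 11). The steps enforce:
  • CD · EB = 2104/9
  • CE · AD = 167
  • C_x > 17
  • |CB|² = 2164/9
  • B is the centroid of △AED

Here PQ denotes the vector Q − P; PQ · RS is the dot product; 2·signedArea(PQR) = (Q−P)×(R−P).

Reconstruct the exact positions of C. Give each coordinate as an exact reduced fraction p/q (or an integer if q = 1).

1. C_x = 18  [CE · AD = 167 ∩ CD · EB = 2104/9]
2. C_y = 43/3  [CE · AD = 167 ∩ CD · EB = 2104/9]
   → C = (18, 43/3)

C = (18, 43/3)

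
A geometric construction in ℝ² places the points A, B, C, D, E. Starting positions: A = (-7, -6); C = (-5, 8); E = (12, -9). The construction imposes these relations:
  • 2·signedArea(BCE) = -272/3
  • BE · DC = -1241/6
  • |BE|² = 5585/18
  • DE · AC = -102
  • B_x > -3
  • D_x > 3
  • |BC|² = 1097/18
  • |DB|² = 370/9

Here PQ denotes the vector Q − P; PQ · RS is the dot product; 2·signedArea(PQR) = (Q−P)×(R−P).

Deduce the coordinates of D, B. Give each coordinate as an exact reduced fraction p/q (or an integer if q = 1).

1. B_x = -17/6  [line 17·x + 17·y + 119/3 = 0 ∩ |BC|² = 1097/18]
2. B_y = 1/2  [line 17·x + 17·y + 119/3 = 0 ∩ |BC|² = 1097/18]
   → B = (-17/6, 1/2)
3. D_x = 7/2  [DE · AC = -102 ∩ BE · DC = -1241/6]
4. D_y = -1/2  [DE · AC = -102 ∩ BE · DC = -1241/6]
   → D = (7/2, -1/2)

B = (-17/6, 1/2)
D = (7/2, -1/2)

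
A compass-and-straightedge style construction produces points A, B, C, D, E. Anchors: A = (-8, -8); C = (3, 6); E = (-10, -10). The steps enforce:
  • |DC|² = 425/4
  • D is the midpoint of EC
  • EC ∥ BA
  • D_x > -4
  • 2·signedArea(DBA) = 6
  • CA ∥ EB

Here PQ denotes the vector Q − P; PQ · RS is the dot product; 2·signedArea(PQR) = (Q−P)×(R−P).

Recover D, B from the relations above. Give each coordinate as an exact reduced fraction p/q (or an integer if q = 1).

B = (-21, -24)
D = (-7/2, -2)

1. D_x = -7/2  [D is the midpoint of EC]
2. D_y = -2  [D is the midpoint of EC]
   → D = (-7/2, -2)
3. B_x = -21  [EC ∥ BA ∩ CA ∥ EB]
4. B_y = -24  [EC ∥ BA ∩ CA ∥ EB]
   → B = (-21, -24)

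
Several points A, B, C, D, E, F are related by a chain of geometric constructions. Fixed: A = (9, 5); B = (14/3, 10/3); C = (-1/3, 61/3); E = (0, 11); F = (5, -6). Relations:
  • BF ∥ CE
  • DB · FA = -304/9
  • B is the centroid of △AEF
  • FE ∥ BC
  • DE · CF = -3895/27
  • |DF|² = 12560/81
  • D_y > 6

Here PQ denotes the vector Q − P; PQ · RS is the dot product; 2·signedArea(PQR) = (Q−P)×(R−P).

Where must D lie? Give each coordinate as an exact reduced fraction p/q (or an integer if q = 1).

D = (41/9, 58/9)

1. D_x = 41/9  [DE · CF = -3895/27 ∩ DB · FA = -304/9]
2. D_y = 58/9  [DE · CF = -3895/27 ∩ DB · FA = -304/9]
   → D = (41/9, 58/9)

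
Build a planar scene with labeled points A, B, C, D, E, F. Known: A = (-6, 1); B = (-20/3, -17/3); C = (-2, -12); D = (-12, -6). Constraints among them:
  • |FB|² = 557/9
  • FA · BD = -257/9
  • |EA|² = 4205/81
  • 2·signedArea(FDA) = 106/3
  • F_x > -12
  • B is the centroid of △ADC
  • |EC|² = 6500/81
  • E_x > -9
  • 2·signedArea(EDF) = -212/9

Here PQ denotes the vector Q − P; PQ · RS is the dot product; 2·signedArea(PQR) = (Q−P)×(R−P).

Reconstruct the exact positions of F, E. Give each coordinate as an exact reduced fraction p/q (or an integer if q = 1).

1. F_x = -34/3  [FA · BD = -257/9 ∩ 2·signedArea(FDA) = 106/3]
2. F_y = 2/3  [FA · BD = -257/9 ∩ 2·signedArea(FDA) = 106/3]
   → F = (-34/3, 2/3)
3. E_x = -76/9  [line -20/3·x + 2/3·y + -472/9 = 0 ∩ |EC|² = 6500/81]
4. E_y = -52/9  [line -20/3·x + 2/3·y + -472/9 = 0 ∩ |EC|² = 6500/81]
   → E = (-76/9, -52/9)

E = (-76/9, -52/9)
F = (-34/3, 2/3)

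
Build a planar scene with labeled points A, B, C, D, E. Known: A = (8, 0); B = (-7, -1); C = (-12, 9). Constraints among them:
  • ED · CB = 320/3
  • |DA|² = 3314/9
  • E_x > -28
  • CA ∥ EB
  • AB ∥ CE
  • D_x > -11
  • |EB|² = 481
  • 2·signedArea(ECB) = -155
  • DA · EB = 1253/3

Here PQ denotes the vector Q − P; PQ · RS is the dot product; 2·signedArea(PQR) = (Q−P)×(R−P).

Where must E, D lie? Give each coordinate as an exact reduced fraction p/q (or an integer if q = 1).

1. E_x = -27  [CA ∥ EB ∩ AB ∥ CE]
2. E_y = 8  [CA ∥ EB ∩ AB ∥ CE]
   → E = (-27, 8)
3. D_x = -31/3  [DA · EB = 1253/3 ∩ ED · CB = 320/3]
4. D_y = 17/3  [DA · EB = 1253/3 ∩ ED · CB = 320/3]
   → D = (-31/3, 17/3)

D = (-31/3, 17/3)
E = (-27, 8)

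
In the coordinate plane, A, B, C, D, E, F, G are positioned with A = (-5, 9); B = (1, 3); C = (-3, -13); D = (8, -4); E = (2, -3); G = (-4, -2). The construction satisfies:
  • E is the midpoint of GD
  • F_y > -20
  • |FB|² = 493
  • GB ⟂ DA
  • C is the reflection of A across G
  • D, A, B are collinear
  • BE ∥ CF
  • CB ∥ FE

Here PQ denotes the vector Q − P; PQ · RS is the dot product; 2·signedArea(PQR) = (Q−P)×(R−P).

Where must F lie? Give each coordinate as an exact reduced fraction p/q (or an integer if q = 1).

F = (-2, -19)

1. F_x = -2  [CB ∥ FE ∩ BE ∥ CF]
2. F_y = -19  [CB ∥ FE ∩ BE ∥ CF]
   → F = (-2, -19)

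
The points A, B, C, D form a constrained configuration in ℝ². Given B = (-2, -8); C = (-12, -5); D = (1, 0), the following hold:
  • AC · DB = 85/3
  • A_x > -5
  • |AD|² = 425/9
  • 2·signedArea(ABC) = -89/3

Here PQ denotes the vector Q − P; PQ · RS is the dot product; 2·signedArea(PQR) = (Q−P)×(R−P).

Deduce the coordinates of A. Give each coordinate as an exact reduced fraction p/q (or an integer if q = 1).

A = (-13/3, -13/3)

1. A_x = -13/3  [2·signedArea(ABC) = -89/3 ∩ AC · DB = 85/3]
2. A_y = -13/3  [2·signedArea(ABC) = -89/3 ∩ AC · DB = 85/3]
   → A = (-13/3, -13/3)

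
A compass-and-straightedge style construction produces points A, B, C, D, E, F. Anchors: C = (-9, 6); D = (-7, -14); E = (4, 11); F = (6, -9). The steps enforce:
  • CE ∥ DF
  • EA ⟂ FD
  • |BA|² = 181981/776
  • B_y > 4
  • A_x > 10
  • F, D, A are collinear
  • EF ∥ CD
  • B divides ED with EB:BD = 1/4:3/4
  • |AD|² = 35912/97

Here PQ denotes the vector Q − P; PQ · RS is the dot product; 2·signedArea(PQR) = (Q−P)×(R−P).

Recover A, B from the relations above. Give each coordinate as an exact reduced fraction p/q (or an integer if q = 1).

1. A_x = 1063/97  [F, D, A are collinear ∩ EA ⟂ FD]
2. A_y = -688/97  [F, D, A are collinear ∩ EA ⟂ FD]
   → A = (1063/97, -688/97)
3. B_x = 5/4  [B divides ED with EB:BD = 1/4:3/4]
4. B_y = 19/4  [B divides ED with EB:BD = 1/4:3/4]
   → B = (5/4, 19/4)

A = (1063/97, -688/97)
B = (5/4, 19/4)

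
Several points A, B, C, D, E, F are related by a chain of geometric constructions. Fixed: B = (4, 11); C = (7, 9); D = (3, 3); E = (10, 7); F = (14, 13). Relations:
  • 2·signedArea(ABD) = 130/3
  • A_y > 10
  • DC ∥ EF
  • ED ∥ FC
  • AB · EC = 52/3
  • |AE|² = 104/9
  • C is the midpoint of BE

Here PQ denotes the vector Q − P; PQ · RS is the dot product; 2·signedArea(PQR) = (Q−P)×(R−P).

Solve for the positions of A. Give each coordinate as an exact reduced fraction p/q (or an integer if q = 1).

A = (28/3, 31/3)

1. A_x = 28/3  [2·signedArea(ABD) = 130/3 ∩ AB · EC = 52/3]
2. A_y = 31/3  [2·signedArea(ABD) = 130/3 ∩ AB · EC = 52/3]
   → A = (28/3, 31/3)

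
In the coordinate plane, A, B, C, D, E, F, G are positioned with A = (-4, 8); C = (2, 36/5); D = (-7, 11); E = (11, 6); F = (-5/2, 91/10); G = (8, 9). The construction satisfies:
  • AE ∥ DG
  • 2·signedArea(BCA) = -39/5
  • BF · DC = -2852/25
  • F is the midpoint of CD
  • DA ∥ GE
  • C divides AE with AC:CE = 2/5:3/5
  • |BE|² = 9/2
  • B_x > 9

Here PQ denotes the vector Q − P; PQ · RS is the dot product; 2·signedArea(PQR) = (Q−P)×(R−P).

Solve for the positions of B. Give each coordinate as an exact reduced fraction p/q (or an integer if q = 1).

1. B_x = 19/2  [2·signedArea(BCA) = -39/5 ∩ BF · DC = -2852/25]
2. B_y = 15/2  [2·signedArea(BCA) = -39/5 ∩ BF · DC = -2852/25]
   → B = (19/2, 15/2)

B = (19/2, 15/2)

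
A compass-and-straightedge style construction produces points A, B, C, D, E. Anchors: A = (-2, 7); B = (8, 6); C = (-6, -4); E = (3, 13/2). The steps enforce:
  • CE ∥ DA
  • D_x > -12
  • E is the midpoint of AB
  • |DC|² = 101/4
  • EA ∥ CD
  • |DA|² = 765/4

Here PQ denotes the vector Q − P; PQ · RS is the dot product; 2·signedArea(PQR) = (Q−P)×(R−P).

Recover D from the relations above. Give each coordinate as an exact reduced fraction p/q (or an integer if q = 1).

D = (-11, -7/2)

1. D_x = -11  [CE ∥ DA ∩ EA ∥ CD]
2. D_y = -7/2  [CE ∥ DA ∩ EA ∥ CD]
   → D = (-11, -7/2)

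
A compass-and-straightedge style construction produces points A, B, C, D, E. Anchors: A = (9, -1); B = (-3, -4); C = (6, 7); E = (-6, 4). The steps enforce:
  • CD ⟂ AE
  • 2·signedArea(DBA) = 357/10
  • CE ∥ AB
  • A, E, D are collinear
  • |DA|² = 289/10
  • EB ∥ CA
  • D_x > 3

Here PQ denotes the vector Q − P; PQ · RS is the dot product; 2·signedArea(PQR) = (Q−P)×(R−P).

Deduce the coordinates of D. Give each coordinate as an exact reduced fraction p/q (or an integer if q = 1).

1. D_x = 39/10  [A, E, D are collinear ∩ CD ⟂ AE]
2. D_y = 7/10  [A, E, D are collinear ∩ CD ⟂ AE]
   → D = (39/10, 7/10)

D = (39/10, 7/10)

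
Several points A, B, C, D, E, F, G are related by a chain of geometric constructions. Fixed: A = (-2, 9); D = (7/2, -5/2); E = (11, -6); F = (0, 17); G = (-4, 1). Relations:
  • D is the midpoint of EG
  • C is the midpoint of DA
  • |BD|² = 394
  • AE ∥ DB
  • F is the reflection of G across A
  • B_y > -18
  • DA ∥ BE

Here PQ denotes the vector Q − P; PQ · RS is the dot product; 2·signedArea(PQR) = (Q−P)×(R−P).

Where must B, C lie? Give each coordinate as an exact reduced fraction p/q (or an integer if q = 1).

B = (33/2, -35/2)
C = (3/4, 13/4)

1. B_x = 33/2  [DA ∥ BE ∩ AE ∥ DB]
2. B_y = -35/2  [DA ∥ BE ∩ AE ∥ DB]
   → B = (33/2, -35/2)
3. C_x = 3/4  [C is the midpoint of DA]
4. C_y = 13/4  [C is the midpoint of DA]
   → C = (3/4, 13/4)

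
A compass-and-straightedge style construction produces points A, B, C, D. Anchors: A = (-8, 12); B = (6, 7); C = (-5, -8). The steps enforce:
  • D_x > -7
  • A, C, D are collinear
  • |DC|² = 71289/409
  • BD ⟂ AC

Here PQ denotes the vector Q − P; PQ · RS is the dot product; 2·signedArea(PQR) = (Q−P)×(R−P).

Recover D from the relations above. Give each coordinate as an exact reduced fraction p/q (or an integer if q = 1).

D = (-2846/409, 2068/409)

1. D_x = -2846/409  [A, C, D are collinear ∩ BD ⟂ AC]
2. D_y = 2068/409  [A, C, D are collinear ∩ BD ⟂ AC]
   → D = (-2846/409, 2068/409)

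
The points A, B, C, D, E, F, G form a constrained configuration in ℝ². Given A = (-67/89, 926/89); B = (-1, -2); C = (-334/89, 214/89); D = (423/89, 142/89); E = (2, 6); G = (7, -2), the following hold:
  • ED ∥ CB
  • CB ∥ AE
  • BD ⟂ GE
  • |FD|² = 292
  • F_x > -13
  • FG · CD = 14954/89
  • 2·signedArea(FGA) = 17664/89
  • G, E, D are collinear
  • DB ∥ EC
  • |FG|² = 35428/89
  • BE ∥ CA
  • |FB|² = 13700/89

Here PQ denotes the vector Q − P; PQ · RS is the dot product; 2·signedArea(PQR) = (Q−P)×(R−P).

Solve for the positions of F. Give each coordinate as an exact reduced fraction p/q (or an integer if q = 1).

F = (-1091/89, 286/89)

1. F_x = -1091/89  [FG · CD = 14954/89 ∩ 2·signedArea(FGA) = 17664/89]
2. F_y = 286/89  [FG · CD = 14954/89 ∩ 2·signedArea(FGA) = 17664/89]
   → F = (-1091/89, 286/89)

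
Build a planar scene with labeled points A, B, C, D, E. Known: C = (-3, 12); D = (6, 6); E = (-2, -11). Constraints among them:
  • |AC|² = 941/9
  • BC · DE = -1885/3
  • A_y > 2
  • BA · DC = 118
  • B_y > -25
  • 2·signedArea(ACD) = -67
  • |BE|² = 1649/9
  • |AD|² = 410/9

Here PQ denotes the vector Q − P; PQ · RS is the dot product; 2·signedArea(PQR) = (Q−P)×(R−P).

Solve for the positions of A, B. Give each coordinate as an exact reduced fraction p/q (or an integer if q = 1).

A = (1/3, 7/3)
B = (-13/3, -73/3)

1. A_x = 1/3  [line 6·x + 9·y + -23 = 0 ∩ |AD|² = 410/9]
2. A_y = 7/3  [line 6·x + 9·y + -23 = 0 ∩ |AD|² = 410/9]
   → A = (1/3, 7/3)
3. B_x = -13/3  [BA · DC = 118 ∩ BC · DE = -1885/3]
4. B_y = -73/3  [BA · DC = 118 ∩ BC · DE = -1885/3]
   → B = (-13/3, -73/3)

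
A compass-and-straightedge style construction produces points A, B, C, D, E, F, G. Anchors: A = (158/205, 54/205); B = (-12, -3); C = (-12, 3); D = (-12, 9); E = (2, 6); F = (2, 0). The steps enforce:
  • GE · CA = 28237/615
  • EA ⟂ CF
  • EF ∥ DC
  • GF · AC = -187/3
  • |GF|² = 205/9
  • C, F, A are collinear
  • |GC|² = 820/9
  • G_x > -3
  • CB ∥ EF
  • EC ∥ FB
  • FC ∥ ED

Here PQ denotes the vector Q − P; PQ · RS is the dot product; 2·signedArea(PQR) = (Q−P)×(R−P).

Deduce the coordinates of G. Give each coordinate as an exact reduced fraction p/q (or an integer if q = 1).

1. G_x = -8/3  [line 2618/205·x + -561/205·y + 22627/615 = 0 ∩ |GC|² = 820/9]
2. G_y = 1  [line 2618/205·x + -561/205·y + 22627/615 = 0 ∩ |GC|² = 820/9]
   → G = (-8/3, 1)

G = (-8/3, 1)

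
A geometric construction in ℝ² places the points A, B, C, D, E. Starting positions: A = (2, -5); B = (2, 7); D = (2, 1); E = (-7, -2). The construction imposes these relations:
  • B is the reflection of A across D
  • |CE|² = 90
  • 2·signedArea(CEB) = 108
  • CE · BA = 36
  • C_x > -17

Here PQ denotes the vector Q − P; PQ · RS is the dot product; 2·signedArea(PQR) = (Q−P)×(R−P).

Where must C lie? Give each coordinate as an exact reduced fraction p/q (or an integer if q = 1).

1. C_x = -16  [CE · BA = 36 ∩ 2·signedArea(CEB) = 108]
2. C_y = 1  [CE · BA = 36 ∩ 2·signedArea(CEB) = 108]
   → C = (-16, 1)

C = (-16, 1)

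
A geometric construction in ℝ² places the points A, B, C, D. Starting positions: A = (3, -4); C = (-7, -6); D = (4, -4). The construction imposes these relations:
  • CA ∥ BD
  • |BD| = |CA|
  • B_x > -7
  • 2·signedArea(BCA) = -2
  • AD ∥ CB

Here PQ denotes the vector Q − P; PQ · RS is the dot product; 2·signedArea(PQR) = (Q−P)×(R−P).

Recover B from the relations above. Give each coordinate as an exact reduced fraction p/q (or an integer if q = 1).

1. B_x = -6  [CA ∥ BD ∩ AD ∥ CB]
2. B_y = -6  [CA ∥ BD ∩ AD ∥ CB]
   → B = (-6, -6)

B = (-6, -6)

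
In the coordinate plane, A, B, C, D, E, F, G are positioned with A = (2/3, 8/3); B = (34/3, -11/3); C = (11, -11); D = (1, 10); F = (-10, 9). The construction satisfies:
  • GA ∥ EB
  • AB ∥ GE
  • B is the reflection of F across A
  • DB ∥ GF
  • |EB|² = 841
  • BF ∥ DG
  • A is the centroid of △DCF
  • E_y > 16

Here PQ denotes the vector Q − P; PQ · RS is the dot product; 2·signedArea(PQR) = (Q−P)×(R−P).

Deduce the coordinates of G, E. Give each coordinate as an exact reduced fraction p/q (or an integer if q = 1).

1. G_x = -61/3  [DB ∥ GF ∩ BF ∥ DG]
2. G_y = 68/3  [DB ∥ GF ∩ BF ∥ DG]
   → G = (-61/3, 68/3)
3. E_x = -29/3  [GA ∥ EB ∩ AB ∥ GE]
4. E_y = 49/3  [GA ∥ EB ∩ AB ∥ GE]
   → E = (-29/3, 49/3)

E = (-29/3, 49/3)
G = (-61/3, 68/3)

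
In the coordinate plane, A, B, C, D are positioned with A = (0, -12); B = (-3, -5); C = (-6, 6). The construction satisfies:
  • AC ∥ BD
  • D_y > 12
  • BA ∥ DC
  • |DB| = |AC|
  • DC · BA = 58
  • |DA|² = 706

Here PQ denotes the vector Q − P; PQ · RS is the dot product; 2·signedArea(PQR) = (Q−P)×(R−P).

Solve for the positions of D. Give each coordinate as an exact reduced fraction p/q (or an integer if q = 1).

1. D_x = -9  [BA ∥ DC ∩ AC ∥ BD]
2. D_y = 13  [BA ∥ DC ∩ AC ∥ BD]
   → D = (-9, 13)

D = (-9, 13)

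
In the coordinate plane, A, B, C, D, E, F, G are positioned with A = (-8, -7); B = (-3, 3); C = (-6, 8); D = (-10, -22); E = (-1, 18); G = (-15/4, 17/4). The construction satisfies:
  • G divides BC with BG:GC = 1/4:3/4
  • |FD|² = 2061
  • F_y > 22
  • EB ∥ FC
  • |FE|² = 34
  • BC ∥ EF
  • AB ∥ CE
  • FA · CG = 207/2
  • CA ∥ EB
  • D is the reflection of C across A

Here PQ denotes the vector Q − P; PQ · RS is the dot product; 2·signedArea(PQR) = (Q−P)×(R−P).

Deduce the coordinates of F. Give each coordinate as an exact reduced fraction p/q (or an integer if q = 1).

F = (-4, 23)

1. F_x = -4  [EB ∥ FC ∩ BC ∥ EF]
2. F_y = 23  [EB ∥ FC ∩ BC ∥ EF]
   → F = (-4, 23)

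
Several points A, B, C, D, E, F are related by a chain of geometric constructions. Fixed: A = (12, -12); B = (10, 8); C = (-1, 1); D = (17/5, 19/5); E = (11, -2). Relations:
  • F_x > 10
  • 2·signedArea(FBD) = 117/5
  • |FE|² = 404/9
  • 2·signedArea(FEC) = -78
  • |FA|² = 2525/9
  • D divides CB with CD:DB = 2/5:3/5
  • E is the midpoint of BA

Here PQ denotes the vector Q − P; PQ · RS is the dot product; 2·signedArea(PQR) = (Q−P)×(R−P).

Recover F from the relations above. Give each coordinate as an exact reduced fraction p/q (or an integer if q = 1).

F = (31/3, 14/3)

1. F_x = 31/3  [2·signedArea(FBD) = 117/5 ∩ 2·signedArea(FEC) = -78]
2. F_y = 14/3  [2·signedArea(FBD) = 117/5 ∩ 2·signedArea(FEC) = -78]
   → F = (31/3, 14/3)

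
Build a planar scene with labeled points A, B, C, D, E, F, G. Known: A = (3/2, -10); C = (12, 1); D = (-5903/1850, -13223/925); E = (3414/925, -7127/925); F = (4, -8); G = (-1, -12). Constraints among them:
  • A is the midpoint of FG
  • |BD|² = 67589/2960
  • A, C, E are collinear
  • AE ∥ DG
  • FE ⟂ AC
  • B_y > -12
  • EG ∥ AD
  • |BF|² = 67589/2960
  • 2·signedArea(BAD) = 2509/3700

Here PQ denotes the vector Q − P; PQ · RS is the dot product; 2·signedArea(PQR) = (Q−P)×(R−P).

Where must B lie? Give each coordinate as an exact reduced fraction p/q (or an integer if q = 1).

B = (1497/3700, -20623/1850)

1. B_x = 1497/3700  [line 3973/925·x + -4339/925·y + -199907/3700 = 0 ∩ |BD|² = 67589/2960]
2. B_y = -20623/1850  [line 3973/925·x + -4339/925·y + -199907/3700 = 0 ∩ |BD|² = 67589/2960]
   → B = (1497/3700, -20623/1850)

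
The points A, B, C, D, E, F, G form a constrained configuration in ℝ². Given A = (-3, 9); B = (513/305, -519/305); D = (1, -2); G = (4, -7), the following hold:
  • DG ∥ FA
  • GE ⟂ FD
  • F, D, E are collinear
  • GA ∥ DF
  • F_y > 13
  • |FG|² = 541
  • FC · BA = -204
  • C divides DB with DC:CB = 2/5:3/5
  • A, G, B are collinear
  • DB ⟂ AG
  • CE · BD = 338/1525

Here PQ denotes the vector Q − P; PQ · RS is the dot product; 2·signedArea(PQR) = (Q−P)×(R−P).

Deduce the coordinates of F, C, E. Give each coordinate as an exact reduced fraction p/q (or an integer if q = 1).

1. F_x = -6  [DG ∥ FA ∩ GA ∥ DF]
2. F_y = 14  [DG ∥ FA ∩ GA ∥ DF]
   → F = (-6, 14)
3. C_x = 1941/1525  [C divides DB with DC:CB = 2/5:3/5]
4. C_y = -2868/1525  [C divides DB with DC:CB = 2/5:3/5]
   → C = (1941/1525, -2868/1525)
5. E_x = 1012/305  [F, D, E are collinear ∩ GE ⟂ FD]
6. E_y = -2226/305  [F, D, E are collinear ∩ GE ⟂ FD]
   → E = (1012/305, -2226/305)

C = (1941/1525, -2868/1525)
E = (1012/305, -2226/305)
F = (-6, 14)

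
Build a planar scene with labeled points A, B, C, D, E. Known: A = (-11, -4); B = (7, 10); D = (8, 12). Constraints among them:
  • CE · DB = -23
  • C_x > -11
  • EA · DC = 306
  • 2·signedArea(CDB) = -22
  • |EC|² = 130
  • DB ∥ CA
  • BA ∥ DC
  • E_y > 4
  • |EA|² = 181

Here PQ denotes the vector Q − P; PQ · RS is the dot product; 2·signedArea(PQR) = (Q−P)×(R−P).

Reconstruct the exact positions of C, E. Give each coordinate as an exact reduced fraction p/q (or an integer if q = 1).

C = (-10, -2)
E = (-1, 5)

1. C_x = -10  [DB ∥ CA ∩ BA ∥ DC]
2. C_y = -2  [DB ∥ CA ∩ BA ∥ DC]
   → C = (-10, -2)
3. E_x = -1  [EA · DC = 306 ∩ CE · DB = -23]
4. E_y = 5  [EA · DC = 306 ∩ CE · DB = -23]
   → E = (-1, 5)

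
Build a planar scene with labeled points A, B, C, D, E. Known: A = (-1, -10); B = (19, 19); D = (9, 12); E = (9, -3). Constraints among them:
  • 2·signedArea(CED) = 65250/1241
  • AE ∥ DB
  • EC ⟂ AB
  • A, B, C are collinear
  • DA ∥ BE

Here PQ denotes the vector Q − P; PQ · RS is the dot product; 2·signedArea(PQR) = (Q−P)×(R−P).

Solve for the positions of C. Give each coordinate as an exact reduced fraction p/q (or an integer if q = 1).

C = (6819/1241, -723/1241)

1. C_x = 6819/1241  [A, B, C are collinear ∩ EC ⟂ AB]
2. C_y = -723/1241  [A, B, C are collinear ∩ EC ⟂ AB]
   → C = (6819/1241, -723/1241)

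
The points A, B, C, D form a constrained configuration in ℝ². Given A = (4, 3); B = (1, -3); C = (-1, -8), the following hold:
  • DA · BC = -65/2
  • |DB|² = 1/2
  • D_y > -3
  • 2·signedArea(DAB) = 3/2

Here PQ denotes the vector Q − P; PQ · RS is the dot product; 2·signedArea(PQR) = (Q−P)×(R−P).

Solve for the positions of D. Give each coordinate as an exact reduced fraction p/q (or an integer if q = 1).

D = (3/2, -5/2)

1. D_x = 3/2  [2·signedArea(DAB) = 3/2 ∩ DA · BC = -65/2]
2. D_y = -5/2  [2·signedArea(DAB) = 3/2 ∩ DA · BC = -65/2]
   → D = (3/2, -5/2)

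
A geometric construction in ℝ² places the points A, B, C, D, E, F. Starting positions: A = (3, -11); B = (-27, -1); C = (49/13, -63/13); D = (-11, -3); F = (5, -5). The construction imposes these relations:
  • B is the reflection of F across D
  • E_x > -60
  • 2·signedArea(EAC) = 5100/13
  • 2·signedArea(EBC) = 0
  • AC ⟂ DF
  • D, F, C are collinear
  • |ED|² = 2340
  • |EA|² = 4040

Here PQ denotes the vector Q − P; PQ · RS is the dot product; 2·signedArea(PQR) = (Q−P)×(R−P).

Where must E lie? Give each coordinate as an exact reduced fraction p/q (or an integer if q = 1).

E = (-59, 3)

1. E_x = -59  [2·signedArea(EBC) = 0 ∩ 2·signedArea(EAC) = 5100/13]
2. E_y = 3  [2·signedArea(EBC) = 0 ∩ 2·signedArea(EAC) = 5100/13]
   → E = (-59, 3)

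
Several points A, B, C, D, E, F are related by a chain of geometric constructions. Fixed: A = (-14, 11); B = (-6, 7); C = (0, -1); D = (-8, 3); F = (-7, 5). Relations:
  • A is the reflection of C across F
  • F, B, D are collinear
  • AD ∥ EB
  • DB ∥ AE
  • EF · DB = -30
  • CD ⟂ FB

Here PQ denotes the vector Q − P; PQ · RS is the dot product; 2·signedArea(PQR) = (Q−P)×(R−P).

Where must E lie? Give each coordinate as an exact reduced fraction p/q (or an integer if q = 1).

1. E_x = -12  [AD ∥ EB ∩ DB ∥ AE]
2. E_y = 15  [AD ∥ EB ∩ DB ∥ AE]
   → E = (-12, 15)

E = (-12, 15)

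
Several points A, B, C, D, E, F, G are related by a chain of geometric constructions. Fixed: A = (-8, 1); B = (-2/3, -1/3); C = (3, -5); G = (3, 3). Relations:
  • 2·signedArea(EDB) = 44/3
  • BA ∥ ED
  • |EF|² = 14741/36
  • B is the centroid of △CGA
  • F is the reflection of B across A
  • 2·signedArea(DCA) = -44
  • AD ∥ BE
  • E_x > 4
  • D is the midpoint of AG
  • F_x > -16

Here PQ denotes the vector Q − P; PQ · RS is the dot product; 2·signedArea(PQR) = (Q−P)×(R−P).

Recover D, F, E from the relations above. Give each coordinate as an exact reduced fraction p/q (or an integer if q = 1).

D = (-5/2, 2)
E = (29/6, 2/3)
F = (-46/3, 7/3)

1. D_x = -5/2  [D is the midpoint of AG]
2. D_y = 2  [D is the midpoint of AG]
   → D = (-5/2, 2)
3. F_x = -46/3  [F is the reflection of B across A]
4. F_y = 7/3  [F is the reflection of B across A]
   → F = (-46/3, 7/3)
5. E_x = 29/6  [BA ∥ ED ∩ AD ∥ BE]
6. E_y = 2/3  [BA ∥ ED ∩ AD ∥ BE]
   → E = (29/6, 2/3)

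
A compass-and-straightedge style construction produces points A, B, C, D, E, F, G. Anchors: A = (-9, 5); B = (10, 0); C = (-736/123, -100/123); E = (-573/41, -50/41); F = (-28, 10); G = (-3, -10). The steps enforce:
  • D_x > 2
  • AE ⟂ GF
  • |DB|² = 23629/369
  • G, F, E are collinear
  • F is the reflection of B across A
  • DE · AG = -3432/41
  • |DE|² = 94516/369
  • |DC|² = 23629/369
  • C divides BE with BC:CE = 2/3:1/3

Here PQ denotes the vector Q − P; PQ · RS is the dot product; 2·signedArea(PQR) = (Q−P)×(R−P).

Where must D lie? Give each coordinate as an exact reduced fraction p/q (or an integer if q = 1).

1. D_x = 247/123  [line -6·x + 15·y + 744/41 = 0 ∩ |DE|² = 94516/369]
2. D_y = -50/123  [line -6·x + 15·y + 744/41 = 0 ∩ |DE|² = 94516/369]
   → D = (247/123, -50/123)

D = (247/123, -50/123)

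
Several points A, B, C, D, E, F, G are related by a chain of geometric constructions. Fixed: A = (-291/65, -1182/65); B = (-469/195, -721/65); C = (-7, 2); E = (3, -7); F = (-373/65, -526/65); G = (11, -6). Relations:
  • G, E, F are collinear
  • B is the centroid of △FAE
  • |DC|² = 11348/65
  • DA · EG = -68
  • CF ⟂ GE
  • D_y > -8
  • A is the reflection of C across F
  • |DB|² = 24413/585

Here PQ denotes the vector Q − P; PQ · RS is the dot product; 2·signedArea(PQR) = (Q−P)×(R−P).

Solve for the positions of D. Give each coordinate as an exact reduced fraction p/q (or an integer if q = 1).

D = (171/65, -458/65)

1. D_x = 171/65  [line -8·x + -1·y + 14 = 0 ∩ |DB|² = 24413/585]
2. D_y = -458/65  [line -8·x + -1·y + 14 = 0 ∩ |DB|² = 24413/585]
   → D = (171/65, -458/65)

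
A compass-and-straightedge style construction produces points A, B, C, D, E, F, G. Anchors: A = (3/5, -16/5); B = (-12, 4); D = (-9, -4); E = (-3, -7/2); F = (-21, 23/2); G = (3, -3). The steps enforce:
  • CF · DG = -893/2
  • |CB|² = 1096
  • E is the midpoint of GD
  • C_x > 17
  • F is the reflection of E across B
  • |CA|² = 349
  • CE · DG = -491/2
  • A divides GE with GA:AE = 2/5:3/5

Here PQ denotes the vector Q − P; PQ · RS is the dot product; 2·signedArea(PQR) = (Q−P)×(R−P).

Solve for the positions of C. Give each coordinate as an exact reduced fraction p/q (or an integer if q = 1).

1. C_x = 18  [line -12·x + -1·y + 206 = 0 ∩ |CA|² = 349]
2. C_y = -10  [line -12·x + -1·y + 206 = 0 ∩ |CA|² = 349]
   → C = (18, -10)

C = (18, -10)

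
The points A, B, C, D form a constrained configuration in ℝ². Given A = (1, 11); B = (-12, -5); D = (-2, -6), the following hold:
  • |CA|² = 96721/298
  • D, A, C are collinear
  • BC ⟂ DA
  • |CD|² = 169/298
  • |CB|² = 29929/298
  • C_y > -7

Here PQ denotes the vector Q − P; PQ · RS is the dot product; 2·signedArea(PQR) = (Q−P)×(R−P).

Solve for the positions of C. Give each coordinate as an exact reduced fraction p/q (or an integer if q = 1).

C = (-635/298, -2009/298)

1. C_x = -635/298  [D, A, C are collinear ∩ BC ⟂ DA]
2. C_y = -2009/298  [D, A, C are collinear ∩ BC ⟂ DA]
   → C = (-635/298, -2009/298)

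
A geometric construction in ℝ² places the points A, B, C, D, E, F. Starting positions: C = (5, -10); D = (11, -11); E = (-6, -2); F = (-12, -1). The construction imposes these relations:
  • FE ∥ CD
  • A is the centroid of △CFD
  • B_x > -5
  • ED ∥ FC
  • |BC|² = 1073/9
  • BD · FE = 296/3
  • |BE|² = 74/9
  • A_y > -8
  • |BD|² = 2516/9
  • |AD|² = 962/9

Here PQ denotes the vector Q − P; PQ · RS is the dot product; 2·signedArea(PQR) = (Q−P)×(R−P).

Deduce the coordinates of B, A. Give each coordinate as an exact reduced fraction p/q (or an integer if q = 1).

A = (4/3, -22/3)
B = (-13/3, -13/3)

1. B_x = -13/3  [line -6·x + 1·y + -65/3 = 0 ∩ |BD|² = 2516/9]
2. B_y = -13/3  [line -6·x + 1·y + -65/3 = 0 ∩ |BD|² = 2516/9]
   → B = (-13/3, -13/3)
3. A_x = 4/3  [A is the centroid of △CFD]
4. A_y = -22/3  [A is the centroid of △CFD]
   → A = (4/3, -22/3)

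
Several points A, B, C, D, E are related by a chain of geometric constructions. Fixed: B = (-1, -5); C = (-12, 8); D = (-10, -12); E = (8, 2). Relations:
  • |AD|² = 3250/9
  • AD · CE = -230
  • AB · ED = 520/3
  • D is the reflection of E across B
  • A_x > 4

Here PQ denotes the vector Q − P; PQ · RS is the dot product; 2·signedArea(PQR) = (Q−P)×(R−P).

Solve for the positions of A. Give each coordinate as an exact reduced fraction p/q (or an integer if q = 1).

A = (5, -1/3)

1. A_x = 5  [AD · CE = -230 ∩ AB · ED = 520/3]
2. A_y = -1/3  [AD · CE = -230 ∩ AB · ED = 520/3]
   → A = (5, -1/3)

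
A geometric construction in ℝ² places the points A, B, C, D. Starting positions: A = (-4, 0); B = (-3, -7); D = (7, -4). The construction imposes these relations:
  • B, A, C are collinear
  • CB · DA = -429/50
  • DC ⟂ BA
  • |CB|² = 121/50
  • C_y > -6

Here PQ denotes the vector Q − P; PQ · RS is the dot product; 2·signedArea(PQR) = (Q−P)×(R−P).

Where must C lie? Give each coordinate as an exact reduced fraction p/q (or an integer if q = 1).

C = (-161/50, -273/50)

1. C_x = -161/50  [B, A, C are collinear ∩ DC ⟂ BA]
2. C_y = -273/50  [B, A, C are collinear ∩ DC ⟂ BA]
   → C = (-161/50, -273/50)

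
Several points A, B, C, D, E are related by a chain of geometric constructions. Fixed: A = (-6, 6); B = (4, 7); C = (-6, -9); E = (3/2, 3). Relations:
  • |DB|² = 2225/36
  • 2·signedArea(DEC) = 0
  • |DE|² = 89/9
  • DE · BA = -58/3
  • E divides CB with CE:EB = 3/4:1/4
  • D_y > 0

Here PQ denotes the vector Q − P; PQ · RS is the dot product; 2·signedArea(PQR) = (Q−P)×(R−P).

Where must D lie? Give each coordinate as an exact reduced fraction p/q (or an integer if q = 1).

D = (-1/6, 1/3)

1. D_x = -1/6  [2·signedArea(DEC) = 0 ∩ DE · BA = -58/3]
2. D_y = 1/3  [2·signedArea(DEC) = 0 ∩ DE · BA = -58/3]
   → D = (-1/6, 1/3)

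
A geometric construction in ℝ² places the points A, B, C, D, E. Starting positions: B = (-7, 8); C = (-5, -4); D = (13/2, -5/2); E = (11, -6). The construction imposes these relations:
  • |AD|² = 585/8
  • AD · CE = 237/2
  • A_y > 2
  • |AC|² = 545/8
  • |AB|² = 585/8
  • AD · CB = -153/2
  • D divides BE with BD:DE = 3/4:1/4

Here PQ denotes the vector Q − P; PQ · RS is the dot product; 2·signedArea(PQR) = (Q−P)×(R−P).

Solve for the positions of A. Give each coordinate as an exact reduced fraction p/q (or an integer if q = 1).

A = (-1/4, 11/4)

1. A_x = -1/4  [AD · CB = -153/2 ∩ AD · CE = 237/2]
2. A_y = 11/4  [AD · CB = -153/2 ∩ AD · CE = 237/2]
   → A = (-1/4, 11/4)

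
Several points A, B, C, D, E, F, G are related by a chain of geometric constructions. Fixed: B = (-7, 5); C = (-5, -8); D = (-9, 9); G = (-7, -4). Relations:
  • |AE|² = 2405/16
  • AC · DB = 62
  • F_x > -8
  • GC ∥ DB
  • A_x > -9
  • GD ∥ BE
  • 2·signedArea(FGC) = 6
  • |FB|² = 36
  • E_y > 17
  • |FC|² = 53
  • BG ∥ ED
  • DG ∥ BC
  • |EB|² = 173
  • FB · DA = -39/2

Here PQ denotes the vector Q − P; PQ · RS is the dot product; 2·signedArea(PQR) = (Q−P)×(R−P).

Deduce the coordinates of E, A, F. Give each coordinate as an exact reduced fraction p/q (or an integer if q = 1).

1. E_x = -9  [BG ∥ ED ∩ GD ∥ BE]
2. E_y = 18  [BG ∥ ED ∩ GD ∥ BE]
   → E = (-9, 18)
3. F_x = -7  [line 4·x + 2·y + 30 = 0 ∩ |FB|² = 36]
4. F_y = -1  [line 4·x + 2·y + 30 = 0 ∩ |FB|² = 36]
   → F = (-7, -1)
5. A_x = -17/2  [AC · DB = 62 ∩ FB · DA = -39/2]
6. A_y = 23/4  [AC · DB = 62 ∩ FB · DA = -39/2]
   → A = (-17/2, 23/4)

A = (-17/2, 23/4)
E = (-9, 18)
F = (-7, -1)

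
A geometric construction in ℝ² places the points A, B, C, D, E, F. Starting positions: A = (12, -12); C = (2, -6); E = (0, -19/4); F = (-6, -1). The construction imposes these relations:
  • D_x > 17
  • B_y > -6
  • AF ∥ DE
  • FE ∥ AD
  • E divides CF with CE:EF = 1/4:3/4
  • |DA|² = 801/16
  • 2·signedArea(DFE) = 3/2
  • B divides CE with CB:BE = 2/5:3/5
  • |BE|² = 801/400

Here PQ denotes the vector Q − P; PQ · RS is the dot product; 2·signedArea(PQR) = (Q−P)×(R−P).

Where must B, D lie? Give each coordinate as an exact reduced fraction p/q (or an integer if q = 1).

1. B_x = 6/5  [B divides CE with CB:BE = 2/5:3/5]
2. B_y = -11/2  [B divides CE with CB:BE = 2/5:3/5]
   → B = (6/5, -11/2)
3. D_x = 18  [AF ∥ DE ∩ FE ∥ AD]
4. D_y = -63/4  [AF ∥ DE ∩ FE ∥ AD]
   → D = (18, -63/4)

B = (6/5, -11/2)
D = (18, -63/4)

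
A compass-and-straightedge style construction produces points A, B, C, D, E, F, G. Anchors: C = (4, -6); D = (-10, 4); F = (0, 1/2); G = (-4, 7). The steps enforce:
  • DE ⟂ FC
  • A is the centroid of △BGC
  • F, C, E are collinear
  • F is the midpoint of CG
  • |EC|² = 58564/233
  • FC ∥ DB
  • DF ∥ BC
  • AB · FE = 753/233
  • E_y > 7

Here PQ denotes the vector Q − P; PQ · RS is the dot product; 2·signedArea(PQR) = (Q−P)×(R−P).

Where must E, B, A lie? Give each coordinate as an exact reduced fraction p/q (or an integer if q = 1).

A = (-2, -1/2)
B = (-6, -5/2)
E = (-1004/233, 1748/233)

1. E_x = -1004/233  [F, C, E are collinear ∩ DE ⟂ FC]
2. E_y = 1748/233  [F, C, E are collinear ∩ DE ⟂ FC]
   → E = (-1004/233, 1748/233)
3. B_x = -6  [DF ∥ BC ∩ FC ∥ DB]
4. B_y = -5/2  [DF ∥ BC ∩ FC ∥ DB]
   → B = (-6, -5/2)
5. A_x = -2  [A is the centroid of △BGC]
6. A_y = -1/2  [A is the centroid of △BGC]
   → A = (-2, -1/2)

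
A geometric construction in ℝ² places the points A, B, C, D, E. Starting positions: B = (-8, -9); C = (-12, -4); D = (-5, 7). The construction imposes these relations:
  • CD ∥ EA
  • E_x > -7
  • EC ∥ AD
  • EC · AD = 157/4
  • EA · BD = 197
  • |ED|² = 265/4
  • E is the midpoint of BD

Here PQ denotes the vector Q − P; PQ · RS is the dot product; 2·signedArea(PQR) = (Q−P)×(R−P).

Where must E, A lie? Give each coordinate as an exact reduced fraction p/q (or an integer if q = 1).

A = (1/2, 10)
E = (-13/2, -1)

1. E_x = -13/2  [E is the midpoint of BD]
2. E_y = -1  [E is the midpoint of BD]
   → E = (-13/2, -1)
3. A_x = 1/2  [EC ∥ AD ∩ CD ∥ EA]
4. A_y = 10  [EC ∥ AD ∩ CD ∥ EA]
   → A = (1/2, 10)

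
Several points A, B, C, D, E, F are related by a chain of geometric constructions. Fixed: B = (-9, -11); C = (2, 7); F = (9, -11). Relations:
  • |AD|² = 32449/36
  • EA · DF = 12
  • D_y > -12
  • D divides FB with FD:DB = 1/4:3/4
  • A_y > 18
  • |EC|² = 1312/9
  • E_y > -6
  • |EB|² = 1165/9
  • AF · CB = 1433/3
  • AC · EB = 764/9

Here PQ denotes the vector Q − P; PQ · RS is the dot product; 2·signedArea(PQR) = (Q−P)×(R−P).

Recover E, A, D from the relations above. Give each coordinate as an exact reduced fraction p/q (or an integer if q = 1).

A = (10/3, 19)
D = (9/2, -11)
E = (2/3, -5)

1. D_x = 9/2  [D divides FB with FD:DB = 1/4:3/4]
2. D_y = -11  [D divides FB with FD:DB = 1/4:3/4]
   → D = (9/2, -11)
3. A_x = 10/3  [line 11·x + 18·y + -1136/3 = 0 ∩ |AD|² = 32449/36]
4. A_y = 19  [line 11·x + 18·y + -1136/3 = 0 ∩ |AD|² = 32449/36]
   → A = (10/3, 19)
5. E_x = 2/3  [EA · DF = 12 ∩ AC · EB = 764/9]
6. E_y = -5  [EA · DF = 12 ∩ AC · EB = 764/9]
   → E = (2/3, -5)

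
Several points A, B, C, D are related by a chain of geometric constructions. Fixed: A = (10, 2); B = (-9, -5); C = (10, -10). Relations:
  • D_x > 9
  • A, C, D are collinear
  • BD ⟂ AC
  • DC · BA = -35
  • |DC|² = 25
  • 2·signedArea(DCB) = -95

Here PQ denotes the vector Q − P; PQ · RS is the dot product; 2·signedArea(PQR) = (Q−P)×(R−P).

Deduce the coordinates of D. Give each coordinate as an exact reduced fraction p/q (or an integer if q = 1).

D = (10, -5)

1. D_x = 10  [A, C, D are collinear ∩ BD ⟂ AC]
2. D_y = -5  [A, C, D are collinear ∩ BD ⟂ AC]
   → D = (10, -5)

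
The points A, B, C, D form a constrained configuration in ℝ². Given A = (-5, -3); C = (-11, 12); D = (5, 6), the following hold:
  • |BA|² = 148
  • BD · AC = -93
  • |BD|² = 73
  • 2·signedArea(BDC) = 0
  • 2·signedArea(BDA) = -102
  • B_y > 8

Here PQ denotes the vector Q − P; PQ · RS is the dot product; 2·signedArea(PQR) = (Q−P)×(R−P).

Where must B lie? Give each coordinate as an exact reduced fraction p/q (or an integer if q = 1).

1. B_x = -3  [2·signedArea(BDC) = 0 ∩ BD · AC = -93]
2. B_y = 9  [2·signedArea(BDC) = 0 ∩ BD · AC = -93]
   → B = (-3, 9)

B = (-3, 9)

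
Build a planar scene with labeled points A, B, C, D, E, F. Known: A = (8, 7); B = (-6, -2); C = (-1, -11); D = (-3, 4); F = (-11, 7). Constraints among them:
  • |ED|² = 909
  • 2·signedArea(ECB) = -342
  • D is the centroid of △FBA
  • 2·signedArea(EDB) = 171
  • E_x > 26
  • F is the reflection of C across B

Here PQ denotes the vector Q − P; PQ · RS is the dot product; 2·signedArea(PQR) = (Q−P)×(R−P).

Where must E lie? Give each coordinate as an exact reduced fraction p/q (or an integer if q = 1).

1. E_x = 27  [2·signedArea(EDB) = 171 ∩ 2·signedArea(ECB) = -342]
2. E_y = 7  [2·signedArea(EDB) = 171 ∩ 2·signedArea(ECB) = -342]
   → E = (27, 7)

E = (27, 7)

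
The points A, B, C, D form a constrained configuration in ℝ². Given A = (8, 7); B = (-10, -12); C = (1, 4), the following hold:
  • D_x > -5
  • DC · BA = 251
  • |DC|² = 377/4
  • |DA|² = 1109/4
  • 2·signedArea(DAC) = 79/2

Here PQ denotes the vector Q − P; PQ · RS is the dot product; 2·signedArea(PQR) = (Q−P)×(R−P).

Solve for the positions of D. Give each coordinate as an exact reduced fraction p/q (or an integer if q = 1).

D = (-9/2, -4)

1. D_x = -9/2  [2·signedArea(DAC) = 79/2 ∩ DC · BA = 251]
2. D_y = -4  [2·signedArea(DAC) = 79/2 ∩ DC · BA = 251]
   → D = (-9/2, -4)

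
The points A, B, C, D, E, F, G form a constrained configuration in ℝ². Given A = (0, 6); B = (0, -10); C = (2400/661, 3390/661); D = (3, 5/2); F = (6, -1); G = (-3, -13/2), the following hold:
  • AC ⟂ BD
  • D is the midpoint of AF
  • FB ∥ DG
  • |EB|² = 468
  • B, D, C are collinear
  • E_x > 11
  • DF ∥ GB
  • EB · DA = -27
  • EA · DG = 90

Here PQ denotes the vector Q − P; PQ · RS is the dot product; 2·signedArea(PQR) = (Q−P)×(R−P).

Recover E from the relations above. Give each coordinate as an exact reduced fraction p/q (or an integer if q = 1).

1. E_x = 12  [EB · DA = -27 ∩ EA · DG = 90]
2. E_y = 8  [EB · DA = -27 ∩ EA · DG = 90]
   → E = (12, 8)

E = (12, 8)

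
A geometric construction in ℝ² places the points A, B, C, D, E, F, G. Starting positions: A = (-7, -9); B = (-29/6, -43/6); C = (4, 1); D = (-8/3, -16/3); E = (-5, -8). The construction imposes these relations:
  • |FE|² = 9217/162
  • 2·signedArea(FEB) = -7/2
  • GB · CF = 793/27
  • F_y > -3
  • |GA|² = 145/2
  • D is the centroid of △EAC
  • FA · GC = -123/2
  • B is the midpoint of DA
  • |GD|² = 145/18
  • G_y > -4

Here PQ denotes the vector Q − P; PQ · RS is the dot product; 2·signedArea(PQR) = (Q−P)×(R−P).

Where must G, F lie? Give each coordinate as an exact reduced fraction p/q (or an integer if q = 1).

F = (5/18, -47/18)
G = (-1/2, -7/2)

1. F_x = 5/18  [line -5/6·x + 1/6·y + 2/3 = 0 ∩ |FE|² = 9217/162]
2. F_y = -47/18  [line -5/6·x + 1/6·y + 2/3 = 0 ∩ |FE|² = 9217/162]
   → F = (5/18, -47/18)
3. G_x = -1/2  [GB · CF = 793/27 ∩ FA · GC = -123/2]
4. G_y = -7/2  [GB · CF = 793/27 ∩ FA · GC = -123/2]
   → G = (-1/2, -7/2)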